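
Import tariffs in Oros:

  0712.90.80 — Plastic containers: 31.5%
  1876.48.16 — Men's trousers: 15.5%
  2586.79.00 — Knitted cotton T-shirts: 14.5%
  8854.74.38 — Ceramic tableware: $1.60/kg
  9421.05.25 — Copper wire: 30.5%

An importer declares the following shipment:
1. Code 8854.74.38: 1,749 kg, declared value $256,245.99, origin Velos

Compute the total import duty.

$2,798.40

Line 1 (8854.74.38, Velos, 1,749 kg, $256,245.99):
Base rate for 8854.74.38 is $1.60/kg.
Duty = 1,749 × $1.60 = $2,798.40.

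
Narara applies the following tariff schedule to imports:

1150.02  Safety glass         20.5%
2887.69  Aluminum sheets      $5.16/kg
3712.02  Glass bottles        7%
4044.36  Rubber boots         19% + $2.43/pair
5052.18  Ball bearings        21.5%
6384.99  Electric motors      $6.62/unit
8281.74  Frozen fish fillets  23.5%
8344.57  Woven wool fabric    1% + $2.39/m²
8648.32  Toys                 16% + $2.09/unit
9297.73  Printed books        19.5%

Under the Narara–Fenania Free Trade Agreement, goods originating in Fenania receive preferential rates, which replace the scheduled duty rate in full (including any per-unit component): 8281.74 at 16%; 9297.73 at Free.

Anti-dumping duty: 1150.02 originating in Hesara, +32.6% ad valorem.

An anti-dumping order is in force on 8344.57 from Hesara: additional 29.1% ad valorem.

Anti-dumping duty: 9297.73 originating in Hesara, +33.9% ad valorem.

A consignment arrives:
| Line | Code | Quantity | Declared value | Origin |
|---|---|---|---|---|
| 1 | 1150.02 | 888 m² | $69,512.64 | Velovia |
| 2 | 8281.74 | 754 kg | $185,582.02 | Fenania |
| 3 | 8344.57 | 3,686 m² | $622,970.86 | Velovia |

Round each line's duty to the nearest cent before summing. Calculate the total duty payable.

$58,982.46

Line 1 (1150.02, Velovia, 888 m², $69,512.64):
Base rate for 1150.02 is 20.5%.
The additional-duty order on 1150.02 targets Hesara, not Velovia; it does not apply.
Duty = $69,512.64 × 20.5% = $14,250.09.
Line 2 (8281.74, Fenania, 754 kg, $185,582.02):
Base rate for 8281.74 is 23.5%.
Origin Fenania qualifies under the Narara–Fenania agreement and 8281.74 is covered: preferential rate 16% applies instead.
Duty = $185,582.02 × 16% = $29,693.12.
Line 3 (8344.57, Velovia, 3,686 m², $622,970.86):
Base rate for 8344.57 is 1% + $2.39/m².
The additional-duty order on 8344.57 targets Hesara, not Velovia; it does not apply.
Duty = $622,970.86 × 1% + 3,686 × $2.39 = $15,039.25.
Total = $14,250.09 + $29,693.12 + $15,039.25 = $58,982.46.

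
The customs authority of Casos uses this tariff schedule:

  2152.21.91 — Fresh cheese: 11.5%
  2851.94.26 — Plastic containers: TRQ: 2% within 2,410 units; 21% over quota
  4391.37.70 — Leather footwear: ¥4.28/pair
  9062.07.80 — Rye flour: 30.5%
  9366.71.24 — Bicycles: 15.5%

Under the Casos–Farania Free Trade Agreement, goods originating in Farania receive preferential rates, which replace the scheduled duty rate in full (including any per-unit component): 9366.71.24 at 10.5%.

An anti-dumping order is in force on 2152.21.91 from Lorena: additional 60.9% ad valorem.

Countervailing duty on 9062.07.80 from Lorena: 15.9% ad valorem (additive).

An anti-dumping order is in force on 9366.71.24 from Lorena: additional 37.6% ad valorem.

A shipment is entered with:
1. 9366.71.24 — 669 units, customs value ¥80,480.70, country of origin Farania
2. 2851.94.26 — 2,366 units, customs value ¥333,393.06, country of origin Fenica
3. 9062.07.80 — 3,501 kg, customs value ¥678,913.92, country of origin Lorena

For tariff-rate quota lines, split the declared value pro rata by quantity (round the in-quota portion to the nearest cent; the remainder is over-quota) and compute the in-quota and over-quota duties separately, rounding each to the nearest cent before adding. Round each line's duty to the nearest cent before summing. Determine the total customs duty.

Line 1 (9366.71.24, Farania, 669 units, ¥80,480.70):
Base rate for 9366.71.24 is 15.5%.
Origin Farania qualifies under the Casos–Farania agreement and 9366.71.24 is covered: preferential rate 10.5% applies instead.
The additional-duty order on 9366.71.24 targets Lorena, not Farania; it does not apply.
Duty = ¥80,480.70 × 10.5% = ¥8,450.47.
Line 2 (2851.94.26, Fenica, 2,366 units, ¥333,393.06):
Code 2851.94.26 is under a tariff-rate quota (threshold 2,410 units). Quantity 2,366 units is within the quota, so the in-quota rate 2% applies to the full value.
Duty = ¥333,393.06 × 2% = ¥6,667.86.
Line 3 (9062.07.80, Lorena, 3,501 kg, ¥678,913.92):
Base rate for 9062.07.80 is 30.5%.
Additional duty on 9062.07.80 from Lorena: +15.9%. Applied ad valorem rate: 30.5% + 15.9% = 46.4%.
Duty = ¥678,913.92 × 46.4% = ¥315,016.06.
Total = ¥8,450.47 + ¥6,667.86 + ¥315,016.06 = ¥330,134.39.

¥330,134.39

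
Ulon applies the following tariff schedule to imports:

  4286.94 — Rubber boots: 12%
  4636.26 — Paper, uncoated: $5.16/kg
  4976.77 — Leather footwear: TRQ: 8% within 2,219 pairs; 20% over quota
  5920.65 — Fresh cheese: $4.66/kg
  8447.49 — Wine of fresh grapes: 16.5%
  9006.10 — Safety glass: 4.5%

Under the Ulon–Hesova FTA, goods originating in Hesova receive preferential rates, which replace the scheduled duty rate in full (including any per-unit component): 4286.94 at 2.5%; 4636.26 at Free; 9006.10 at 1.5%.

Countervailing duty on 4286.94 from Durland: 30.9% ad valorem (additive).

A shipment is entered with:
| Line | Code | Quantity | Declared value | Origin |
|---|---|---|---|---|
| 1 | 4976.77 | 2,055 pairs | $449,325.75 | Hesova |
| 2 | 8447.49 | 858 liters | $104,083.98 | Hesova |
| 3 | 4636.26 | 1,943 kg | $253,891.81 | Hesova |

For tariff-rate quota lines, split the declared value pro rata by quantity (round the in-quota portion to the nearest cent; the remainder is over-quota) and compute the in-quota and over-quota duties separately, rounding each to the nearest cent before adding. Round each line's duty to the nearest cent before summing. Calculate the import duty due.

$53,119.92

Line 1 (4976.77, Hesova, 2,055 pairs, $449,325.75):
Code 4976.77 is under a tariff-rate quota (threshold 2,219 pairs). Quantity 2,055 pairs is within the quota, so the in-quota rate 8% applies to the full value.
Duty = $449,325.75 × 8% = $35,946.06.
Line 2 (8447.49, Hesova, 858 liters, $104,083.98):
Base rate for 8447.49 is 16.5%.
Origin Hesova is the FTA partner but 8447.49 is not on the preference list; base rate stands.
Duty = $104,083.98 × 16.5% = $17,173.86.
Line 3 (4636.26, Hesova, 1,943 kg, $253,891.81):
Base rate for 4636.26 is $5.16/kg.
Origin Hesova qualifies under the Ulon–Hesova agreement and 4636.26 is covered: preferential rate Free applies instead.
Duty = $253,891.81 × 0% = $0.00.
Total = $35,946.06 + $17,173.86 + $0.00 = $53,119.92.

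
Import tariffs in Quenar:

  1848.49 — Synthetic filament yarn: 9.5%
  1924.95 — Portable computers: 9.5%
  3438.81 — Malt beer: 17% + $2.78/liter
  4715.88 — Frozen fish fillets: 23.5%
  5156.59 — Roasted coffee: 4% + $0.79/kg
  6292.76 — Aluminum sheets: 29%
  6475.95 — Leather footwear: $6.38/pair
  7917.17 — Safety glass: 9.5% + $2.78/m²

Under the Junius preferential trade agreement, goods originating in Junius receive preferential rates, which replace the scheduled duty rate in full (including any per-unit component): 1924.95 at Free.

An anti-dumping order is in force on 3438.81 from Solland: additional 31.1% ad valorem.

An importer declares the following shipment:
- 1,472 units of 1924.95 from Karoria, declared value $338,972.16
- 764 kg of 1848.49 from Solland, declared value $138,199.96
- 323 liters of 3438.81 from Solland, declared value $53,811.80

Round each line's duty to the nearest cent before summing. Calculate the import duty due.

Line 1 (1924.95, Karoria, 1,472 units, $338,972.16):
Base rate for 1924.95 is 9.5%.
1924.95 has an FTA preferential rate, but origin Karoria is not Junius; base rate stands.
Duty = $338,972.16 × 9.5% = $32,202.36.
Line 2 (1848.49, Solland, 764 kg, $138,199.96):
Base rate for 1848.49 is 9.5%.
Duty = $138,199.96 × 9.5% = $13,129.00.
Line 3 (3438.81, Solland, 323 liters, $53,811.80):
Base rate for 3438.81 is 17% + $2.78/liter.
Additional duty on 3438.81 from Solland: +31.1%. Applied ad valorem rate: 17% + 31.1% = 48.1%.
Duty = $53,811.80 × 48.1% + 323 × $2.78 = $26,781.42.
Total = $32,202.36 + $13,129.00 + $26,781.42 = $72,112.78.

$72,112.78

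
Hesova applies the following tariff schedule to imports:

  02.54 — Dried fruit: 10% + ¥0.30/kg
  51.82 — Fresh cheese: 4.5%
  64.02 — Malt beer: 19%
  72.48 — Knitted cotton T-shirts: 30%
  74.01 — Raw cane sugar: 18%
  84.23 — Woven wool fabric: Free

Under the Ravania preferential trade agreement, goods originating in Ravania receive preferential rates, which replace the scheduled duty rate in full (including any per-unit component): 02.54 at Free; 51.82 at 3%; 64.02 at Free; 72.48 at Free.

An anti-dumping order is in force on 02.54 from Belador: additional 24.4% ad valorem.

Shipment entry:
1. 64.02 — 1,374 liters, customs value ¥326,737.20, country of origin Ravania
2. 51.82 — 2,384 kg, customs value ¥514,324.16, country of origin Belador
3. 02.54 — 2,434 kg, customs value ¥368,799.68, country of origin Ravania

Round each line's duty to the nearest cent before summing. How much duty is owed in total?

¥23,144.59

Line 1 (64.02, Ravania, 1,374 liters, ¥326,737.20):
Base rate for 64.02 is 19%.
Origin Ravania qualifies under the Hesova–Ravania agreement and 64.02 is covered: preferential rate Free applies instead.
Duty = ¥326,737.20 × 0% = ¥0.00.
Line 2 (51.82, Belador, 2,384 kg, ¥514,324.16):
Base rate for 51.82 is 4.5%.
51.82 has an FTA preferential rate, but origin Belador is not Ravania; base rate stands.
Duty = ¥514,324.16 × 4.5% = ¥23,144.59.
Line 3 (02.54, Ravania, 2,434 kg, ¥368,799.68):
Base rate for 02.54 is 10% + ¥0.30/kg.
Origin Ravania qualifies under the Hesova–Ravania agreement and 02.54 is covered: preferential rate Free applies instead.
The additional-duty order on 02.54 targets Belador, not Ravania; it does not apply.
Duty = ¥368,799.68 × 0% = ¥0.00.
Total = ¥0.00 + ¥23,144.59 + ¥0.00 = ¥23,144.59.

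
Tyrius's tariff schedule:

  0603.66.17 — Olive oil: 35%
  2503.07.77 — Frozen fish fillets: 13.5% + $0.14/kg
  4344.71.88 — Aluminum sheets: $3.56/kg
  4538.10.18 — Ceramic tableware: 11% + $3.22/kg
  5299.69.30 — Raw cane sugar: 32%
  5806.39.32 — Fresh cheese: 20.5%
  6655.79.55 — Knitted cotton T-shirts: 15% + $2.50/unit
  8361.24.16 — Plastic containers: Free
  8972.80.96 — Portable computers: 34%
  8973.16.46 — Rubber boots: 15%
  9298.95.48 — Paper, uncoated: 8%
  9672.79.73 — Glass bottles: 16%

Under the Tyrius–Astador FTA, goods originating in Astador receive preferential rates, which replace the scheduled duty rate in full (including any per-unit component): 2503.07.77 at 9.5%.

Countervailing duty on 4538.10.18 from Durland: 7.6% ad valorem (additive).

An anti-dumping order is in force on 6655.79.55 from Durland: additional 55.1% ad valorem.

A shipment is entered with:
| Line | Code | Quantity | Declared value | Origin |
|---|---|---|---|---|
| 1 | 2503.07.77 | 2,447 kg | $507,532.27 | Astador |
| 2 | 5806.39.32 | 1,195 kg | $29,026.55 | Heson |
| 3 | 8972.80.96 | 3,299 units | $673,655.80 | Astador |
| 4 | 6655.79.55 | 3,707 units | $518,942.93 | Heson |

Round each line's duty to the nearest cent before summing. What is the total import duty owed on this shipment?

Line 1 (2503.07.77, Astador, 2,447 kg, $507,532.27):
Base rate for 2503.07.77 is 13.5% + $0.14/kg.
Origin Astador qualifies under the Tyrius–Astador agreement and 2503.07.77 is covered: preferential rate 9.5% applies instead.
Duty = $507,532.27 × 9.5% = $48,215.57.
Line 2 (5806.39.32, Heson, 1,195 kg, $29,026.55):
Base rate for 5806.39.32 is 20.5%.
Duty = $29,026.55 × 20.5% = $5,950.44.
Line 3 (8972.80.96, Astador, 3,299 units, $673,655.80):
Base rate for 8972.80.96 is 34%.
Origin Astador is the FTA partner but 8972.80.96 is not on the preference list; base rate stands.
Duty = $673,655.80 × 34% = $229,042.97.
Line 4 (6655.79.55, Heson, 3,707 units, $518,942.93):
Base rate for 6655.79.55 is 15% + $2.50/unit.
The additional-duty order on 6655.79.55 targets Durland, not Heson; it does not apply.
Duty = $518,942.93 × 15% + 3,707 × $2.50 = $87,108.94.
Total = $48,215.57 + $5,950.44 + $229,042.97 + $87,108.94 = $370,317.92.

$370,317.92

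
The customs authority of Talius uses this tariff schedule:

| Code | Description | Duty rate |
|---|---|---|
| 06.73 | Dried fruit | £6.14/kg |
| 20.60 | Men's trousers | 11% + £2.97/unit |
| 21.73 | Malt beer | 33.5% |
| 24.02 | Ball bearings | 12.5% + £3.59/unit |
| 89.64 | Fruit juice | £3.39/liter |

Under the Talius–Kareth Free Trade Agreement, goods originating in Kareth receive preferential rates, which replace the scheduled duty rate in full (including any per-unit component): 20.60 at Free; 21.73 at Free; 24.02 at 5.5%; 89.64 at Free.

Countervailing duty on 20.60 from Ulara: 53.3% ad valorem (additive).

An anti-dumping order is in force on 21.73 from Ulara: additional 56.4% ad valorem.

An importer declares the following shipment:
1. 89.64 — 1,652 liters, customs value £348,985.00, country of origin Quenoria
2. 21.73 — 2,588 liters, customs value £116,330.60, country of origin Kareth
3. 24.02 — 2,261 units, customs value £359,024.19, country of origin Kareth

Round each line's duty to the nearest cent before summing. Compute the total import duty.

Line 1 (89.64, Quenoria, 1,652 liters, £348,985.00):
Base rate for 89.64 is £3.39/liter.
89.64 has an FTA preferential rate, but origin Quenoria is not Kareth; base rate stands.
Duty = 1,652 × £3.39 = £5,600.28.
Line 2 (21.73, Kareth, 2,588 liters, £116,330.60):
Base rate for 21.73 is 33.5%.
Origin Kareth qualifies under the Talius–Kareth agreement and 21.73 is covered: preferential rate Free applies instead.
The additional-duty order on 21.73 targets Ulara, not Kareth; it does not apply.
Duty = £116,330.60 × 0% = £0.00.
Line 3 (24.02, Kareth, 2,261 units, £359,024.19):
Base rate for 24.02 is 12.5% + £3.59/unit.
Origin Kareth qualifies under the Talius–Kareth agreement and 24.02 is covered: preferential rate 5.5% applies instead.
Duty = £359,024.19 × 5.5% = £19,746.33.
Total = £5,600.28 + £0.00 + £19,746.33 = £25,346.61.

£25,346.61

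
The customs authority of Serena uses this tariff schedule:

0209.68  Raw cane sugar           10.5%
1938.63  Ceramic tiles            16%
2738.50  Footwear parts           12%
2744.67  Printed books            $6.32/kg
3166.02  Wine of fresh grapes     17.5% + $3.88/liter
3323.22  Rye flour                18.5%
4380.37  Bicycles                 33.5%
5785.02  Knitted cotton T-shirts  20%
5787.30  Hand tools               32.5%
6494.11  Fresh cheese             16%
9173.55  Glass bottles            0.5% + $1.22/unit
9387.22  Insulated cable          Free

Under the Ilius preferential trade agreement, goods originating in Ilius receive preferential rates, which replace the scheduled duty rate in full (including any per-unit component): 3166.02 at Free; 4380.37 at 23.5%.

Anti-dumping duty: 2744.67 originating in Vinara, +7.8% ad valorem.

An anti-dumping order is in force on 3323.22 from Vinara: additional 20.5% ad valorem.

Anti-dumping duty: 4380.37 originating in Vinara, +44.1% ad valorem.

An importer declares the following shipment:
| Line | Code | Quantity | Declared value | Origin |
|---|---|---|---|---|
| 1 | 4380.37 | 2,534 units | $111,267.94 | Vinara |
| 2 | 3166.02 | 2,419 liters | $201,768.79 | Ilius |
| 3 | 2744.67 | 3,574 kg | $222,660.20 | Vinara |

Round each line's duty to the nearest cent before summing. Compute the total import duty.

Line 1 (4380.37, Vinara, 2,534 units, $111,267.94):
Base rate for 4380.37 is 33.5%.
4380.37 has an FTA preferential rate, but origin Vinara is not Ilius; base rate stands.
Additional duty on 4380.37 from Vinara: +44.1%. Applied ad valorem rate: 33.5% + 44.1% = 77.6%.
Duty = $111,267.94 × 77.6% = $86,343.92.
Line 2 (3166.02, Ilius, 2,419 liters, $201,768.79):
Base rate for 3166.02 is 17.5% + $3.88/liter.
Origin Ilius qualifies under the Serena–Ilius agreement and 3166.02 is covered: preferential rate Free applies instead.
Duty = $201,768.79 × 0% = $0.00.
Line 3 (2744.67, Vinara, 3,574 kg, $222,660.20):
Base rate for 2744.67 is $6.32/kg.
Additional duty on 2744.67 from Vinara: +7.8% ad valorem. Applied ad valorem rate = 7.8%.
Duty = $222,660.20 × 7.8% + 3,574 × $6.32 = $39,955.18.
Total = $86,343.92 + $0.00 + $39,955.18 = $126,299.10.

$126,299.10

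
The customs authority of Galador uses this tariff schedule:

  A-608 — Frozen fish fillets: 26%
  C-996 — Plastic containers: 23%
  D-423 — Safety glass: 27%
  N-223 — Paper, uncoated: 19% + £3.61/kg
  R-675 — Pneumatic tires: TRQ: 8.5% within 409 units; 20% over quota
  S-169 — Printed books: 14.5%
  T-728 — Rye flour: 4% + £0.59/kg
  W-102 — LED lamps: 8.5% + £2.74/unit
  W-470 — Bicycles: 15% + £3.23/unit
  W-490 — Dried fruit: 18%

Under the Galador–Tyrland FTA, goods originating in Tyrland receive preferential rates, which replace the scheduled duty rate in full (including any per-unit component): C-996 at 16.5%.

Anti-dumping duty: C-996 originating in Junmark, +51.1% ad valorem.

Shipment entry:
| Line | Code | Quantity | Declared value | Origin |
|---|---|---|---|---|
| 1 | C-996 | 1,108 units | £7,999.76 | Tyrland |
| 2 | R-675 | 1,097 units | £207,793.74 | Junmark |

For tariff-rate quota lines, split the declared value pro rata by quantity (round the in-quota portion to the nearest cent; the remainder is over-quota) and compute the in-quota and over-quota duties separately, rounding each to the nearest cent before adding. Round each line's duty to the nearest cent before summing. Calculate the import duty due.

£33,969.34

Line 1 (C-996, Tyrland, 1,108 units, £7,999.76):
Base rate for C-996 is 23%.
Origin Tyrland qualifies under the Galador–Tyrland agreement and C-996 is covered: preferential rate 16.5% applies instead.
The additional-duty order on C-996 targets Junmark, not Tyrland; it does not apply.
Duty = £7,999.76 × 16.5% = £1,319.96.
Line 2 (R-675, Junmark, 1,097 units, £207,793.74):
Code R-675 is under a tariff-rate quota (threshold 409 units). In-quota: 409 units at 8.5%; over-quota: 688 units at 20%.
Pro-rata value split: in-quota = £207,793.74 × 409/1,097 = £77,472.78; over-quota = £207,793.74 − £77,472.78 = £130,320.96.
In-quota duty = £77,472.78 × 8.5% = £6,585.19. Over-quota duty = £130,320.96 × 20% = £26,064.19.
Line duty = £6,585.19 + £26,064.19 = £32,649.38.
Total = £1,319.96 + £32,649.38 = £33,969.34.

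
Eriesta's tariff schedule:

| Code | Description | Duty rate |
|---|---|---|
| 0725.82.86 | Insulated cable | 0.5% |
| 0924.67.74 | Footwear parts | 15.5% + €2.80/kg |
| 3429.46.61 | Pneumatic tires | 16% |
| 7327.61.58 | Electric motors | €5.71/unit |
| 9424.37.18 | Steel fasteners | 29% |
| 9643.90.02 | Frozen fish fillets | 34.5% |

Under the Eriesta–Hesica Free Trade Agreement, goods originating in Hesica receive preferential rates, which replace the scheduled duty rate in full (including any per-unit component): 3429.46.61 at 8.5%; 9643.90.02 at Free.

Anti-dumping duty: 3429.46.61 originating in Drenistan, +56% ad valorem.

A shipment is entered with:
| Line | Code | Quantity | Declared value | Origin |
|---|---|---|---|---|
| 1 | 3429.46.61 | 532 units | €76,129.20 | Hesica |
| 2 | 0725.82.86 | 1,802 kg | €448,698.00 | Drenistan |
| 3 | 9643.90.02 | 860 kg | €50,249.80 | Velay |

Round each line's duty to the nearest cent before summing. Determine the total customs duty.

Line 1 (3429.46.61, Hesica, 532 units, €76,129.20):
Base rate for 3429.46.61 is 16%.
Origin Hesica qualifies under the Eriesta–Hesica agreement and 3429.46.61 is covered: preferential rate 8.5% applies instead.
The additional-duty order on 3429.46.61 targets Drenistan, not Hesica; it does not apply.
Duty = €76,129.20 × 8.5% = €6,470.98.
Line 2 (0725.82.86, Drenistan, 1,802 kg, €448,698.00):
Base rate for 0725.82.86 is 0.5%.
Duty = €448,698.00 × 0.5% = €2,243.49.
Line 3 (9643.90.02, Velay, 860 kg, €50,249.80):
Base rate for 9643.90.02 is 34.5%.
9643.90.02 has an FTA preferential rate, but origin Velay is not Hesica; base rate stands.
Duty = €50,249.80 × 34.5% = €17,336.18.
Total = €6,470.98 + €2,243.49 + €17,336.18 = €26,050.65.

€26,050.65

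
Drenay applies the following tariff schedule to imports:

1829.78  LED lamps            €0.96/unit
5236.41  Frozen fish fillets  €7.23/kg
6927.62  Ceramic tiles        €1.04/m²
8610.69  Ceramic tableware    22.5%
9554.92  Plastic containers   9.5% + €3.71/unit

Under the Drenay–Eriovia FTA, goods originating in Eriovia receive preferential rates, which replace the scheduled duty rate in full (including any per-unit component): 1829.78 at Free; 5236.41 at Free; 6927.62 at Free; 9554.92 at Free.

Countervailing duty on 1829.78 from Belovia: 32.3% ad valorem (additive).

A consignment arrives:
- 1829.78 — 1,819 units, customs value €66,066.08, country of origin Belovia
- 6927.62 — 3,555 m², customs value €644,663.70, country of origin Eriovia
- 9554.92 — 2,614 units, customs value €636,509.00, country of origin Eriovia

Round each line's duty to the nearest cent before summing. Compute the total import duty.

€23,085.58

Line 1 (1829.78, Belovia, 1,819 units, €66,066.08):
Base rate for 1829.78 is €0.96/unit.
1829.78 has an FTA preferential rate, but origin Belovia is not Eriovia; base rate stands.
Additional duty on 1829.78 from Belovia: +32.3% ad valorem. Applied ad valorem rate = 32.3%.
Duty = €66,066.08 × 32.3% + 1,819 × €0.96 = €23,085.58.
Line 2 (6927.62, Eriovia, 3,555 m², €644,663.70):
Base rate for 6927.62 is €1.04/m².
Origin Eriovia qualifies under the Drenay–Eriovia agreement and 6927.62 is covered: preferential rate Free applies instead.
Duty = €644,663.70 × 0% = €0.00.
Line 3 (9554.92, Eriovia, 2,614 units, €636,509.00):
Base rate for 9554.92 is 9.5% + €3.71/unit.
Origin Eriovia qualifies under the Drenay–Eriovia agreement and 9554.92 is covered: preferential rate Free applies instead.
Duty = €636,509.00 × 0% = €0.00.
Total = €23,085.58 + €0.00 + €0.00 = €23,085.58.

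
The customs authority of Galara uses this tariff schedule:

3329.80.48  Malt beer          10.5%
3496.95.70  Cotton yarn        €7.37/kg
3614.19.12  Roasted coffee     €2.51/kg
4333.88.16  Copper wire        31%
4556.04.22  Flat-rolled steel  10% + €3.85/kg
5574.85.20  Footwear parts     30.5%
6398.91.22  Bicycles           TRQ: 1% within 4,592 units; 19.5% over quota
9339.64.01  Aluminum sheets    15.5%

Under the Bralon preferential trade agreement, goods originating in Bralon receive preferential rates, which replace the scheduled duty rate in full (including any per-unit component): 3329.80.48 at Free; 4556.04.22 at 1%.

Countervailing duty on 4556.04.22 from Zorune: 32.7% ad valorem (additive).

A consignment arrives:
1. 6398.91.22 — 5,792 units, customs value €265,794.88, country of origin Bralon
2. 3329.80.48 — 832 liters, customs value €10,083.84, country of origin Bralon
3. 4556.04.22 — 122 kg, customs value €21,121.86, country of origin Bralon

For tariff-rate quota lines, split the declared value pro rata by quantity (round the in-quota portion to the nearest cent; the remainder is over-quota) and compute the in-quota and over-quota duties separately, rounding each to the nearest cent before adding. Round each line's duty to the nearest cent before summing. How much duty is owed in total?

€13,056.75

Line 1 (6398.91.22, Bralon, 5,792 units, €265,794.88):
Code 6398.91.22 is under a tariff-rate quota (threshold 4,592 units). In-quota: 4,592 units at 1%; over-quota: 1,200 units at 19.5%.
Pro-rata value split: in-quota = €265,794.88 × 4,592/5,792 = €210,726.88; over-quota = €265,794.88 − €210,726.88 = €55,068.00.
In-quota duty = €210,726.88 × 1% = €2,107.27. Over-quota duty = €55,068.00 × 19.5% = €10,738.26.
Line duty = €2,107.27 + €10,738.26 = €12,845.53.
Line 2 (3329.80.48, Bralon, 832 liters, €10,083.84):
Base rate for 3329.80.48 is 10.5%.
Origin Bralon qualifies under the Galara–Bralon agreement and 3329.80.48 is covered: preferential rate Free applies instead.
Duty = €10,083.84 × 0% = €0.00.
Line 3 (4556.04.22, Bralon, 122 kg, €21,121.86):
Base rate for 4556.04.22 is 10% + €3.85/kg.
Origin Bralon qualifies under the Galara–Bralon agreement and 4556.04.22 is covered: preferential rate 1% applies instead.
The additional-duty order on 4556.04.22 targets Zorune, not Bralon; it does not apply.
Duty = €21,121.86 × 1% = €211.22.
Total = €12,845.53 + €0.00 + €211.22 = €13,056.75.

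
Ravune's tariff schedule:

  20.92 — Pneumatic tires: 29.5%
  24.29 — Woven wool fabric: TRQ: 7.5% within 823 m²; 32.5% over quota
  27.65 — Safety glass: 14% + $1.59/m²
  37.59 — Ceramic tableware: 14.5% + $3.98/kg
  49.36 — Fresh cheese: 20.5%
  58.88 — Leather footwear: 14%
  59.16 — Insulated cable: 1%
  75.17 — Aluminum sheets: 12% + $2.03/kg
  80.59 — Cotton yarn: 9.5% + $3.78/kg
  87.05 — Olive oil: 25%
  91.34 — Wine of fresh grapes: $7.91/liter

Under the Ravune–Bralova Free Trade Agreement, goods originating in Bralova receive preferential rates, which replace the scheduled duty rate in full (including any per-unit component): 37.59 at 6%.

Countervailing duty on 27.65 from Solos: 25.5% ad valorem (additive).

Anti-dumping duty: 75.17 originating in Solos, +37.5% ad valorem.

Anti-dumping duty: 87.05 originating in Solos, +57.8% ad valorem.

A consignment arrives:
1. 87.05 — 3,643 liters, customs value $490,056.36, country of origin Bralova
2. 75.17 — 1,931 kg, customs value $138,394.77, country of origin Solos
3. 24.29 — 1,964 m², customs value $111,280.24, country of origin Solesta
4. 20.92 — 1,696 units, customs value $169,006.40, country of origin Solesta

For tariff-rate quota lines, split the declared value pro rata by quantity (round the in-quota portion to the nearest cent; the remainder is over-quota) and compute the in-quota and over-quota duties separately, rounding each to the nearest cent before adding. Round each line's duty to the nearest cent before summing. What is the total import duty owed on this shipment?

Line 1 (87.05, Bralova, 3,643 liters, $490,056.36):
Base rate for 87.05 is 25%.
Origin Bralova is the FTA partner but 87.05 is not on the preference list; base rate stands.
The additional-duty order on 87.05 targets Solos, not Bralova; it does not apply.
Duty = $490,056.36 × 25% = $122,514.09.
Line 2 (75.17, Solos, 1,931 kg, $138,394.77):
Base rate for 75.17 is 12% + $2.03/kg.
Additional duty on 75.17 from Solos: +37.5%. Applied ad valorem rate: 12% + 37.5% = 49.5%.
Duty = $138,394.77 × 49.5% + 1,931 × $2.03 = $72,425.34.
Line 3 (24.29, Solesta, 1,964 m², $111,280.24):
Code 24.29 is under a tariff-rate quota (threshold 823 m²). In-quota: 823 m² at 7.5%; over-quota: 1,141 m² at 32.5%.
Pro-rata value split: in-quota = $111,280.24 × 823/1,964 = $46,631.18; over-quota = $111,280.24 − $46,631.18 = $64,649.06.
In-quota duty = $46,631.18 × 7.5% = $3,497.34. Over-quota duty = $64,649.06 × 32.5% = $21,010.94.
Line duty = $3,497.34 + $21,010.94 = $24,508.28.
Line 4 (20.92, Solesta, 1,696 units, $169,006.40):
Base rate for 20.92 is 29.5%.
Duty = $169,006.40 × 29.5% = $49,856.89.
Total = $122,514.09 + $72,425.34 + $24,508.28 + $49,856.89 = $269,304.60.

$269,304.60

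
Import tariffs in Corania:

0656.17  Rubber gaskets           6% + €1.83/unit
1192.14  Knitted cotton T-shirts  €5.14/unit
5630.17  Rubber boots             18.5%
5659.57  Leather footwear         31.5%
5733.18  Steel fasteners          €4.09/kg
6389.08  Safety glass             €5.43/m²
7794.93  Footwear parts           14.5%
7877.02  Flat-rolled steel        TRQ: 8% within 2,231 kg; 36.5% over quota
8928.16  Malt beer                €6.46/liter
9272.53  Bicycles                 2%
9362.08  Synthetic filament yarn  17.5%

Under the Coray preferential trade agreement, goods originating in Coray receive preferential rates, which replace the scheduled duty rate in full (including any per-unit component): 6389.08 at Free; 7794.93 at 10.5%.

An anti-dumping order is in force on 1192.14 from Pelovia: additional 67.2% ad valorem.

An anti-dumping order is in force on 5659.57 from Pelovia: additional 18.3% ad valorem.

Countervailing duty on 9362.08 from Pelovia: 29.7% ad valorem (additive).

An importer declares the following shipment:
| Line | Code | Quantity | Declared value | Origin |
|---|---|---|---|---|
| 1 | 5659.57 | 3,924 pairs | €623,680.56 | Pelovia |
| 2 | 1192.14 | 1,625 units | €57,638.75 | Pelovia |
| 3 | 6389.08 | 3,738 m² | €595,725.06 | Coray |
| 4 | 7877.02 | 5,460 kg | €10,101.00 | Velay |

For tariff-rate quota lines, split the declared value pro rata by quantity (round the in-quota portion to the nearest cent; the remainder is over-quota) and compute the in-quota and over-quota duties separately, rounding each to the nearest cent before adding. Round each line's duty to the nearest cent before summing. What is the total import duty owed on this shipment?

Line 1 (5659.57, Pelovia, 3,924 pairs, €623,680.56):
Base rate for 5659.57 is 31.5%.
Additional duty on 5659.57 from Pelovia: +18.3%. Applied ad valorem rate: 31.5% + 18.3% = 49.8%.
Duty = €623,680.56 × 49.8% = €310,592.92.
Line 2 (1192.14, Pelovia, 1,625 units, €57,638.75):
Base rate for 1192.14 is €5.14/unit.
Additional duty on 1192.14 from Pelovia: +67.2% ad valorem. Applied ad valorem rate = 67.2%.
Duty = €57,638.75 × 67.2% + 1,625 × €5.14 = €47,085.74.
Line 3 (6389.08, Coray, 3,738 m², €595,725.06):
Base rate for 6389.08 is €5.43/m².
Origin Coray qualifies under the Corania–Coray agreement and 6389.08 is covered: preferential rate Free applies instead.
Duty = €595,725.06 × 0% = €0.00.
Line 4 (7877.02, Velay, 5,460 kg, €10,101.00):
Code 7877.02 is under a tariff-rate quota (threshold 2,231 kg). In-quota: 2,231 kg at 8%; over-quota: 3,229 kg at 36.5%.
Pro-rata value split: in-quota = €10,101.00 × 2,231/5,460 = €4,127.35; over-quota = €10,101.00 − €4,127.35 = €5,973.65.
In-quota duty = €4,127.35 × 8% = €330.19. Over-quota duty = €5,973.65 × 36.5% = €2,180.38.
Line duty = €330.19 + €2,180.38 = €2,510.57.
Total = €310,592.92 + €47,085.74 + €0.00 + €2,510.57 = €360,189.23.

€360,189.23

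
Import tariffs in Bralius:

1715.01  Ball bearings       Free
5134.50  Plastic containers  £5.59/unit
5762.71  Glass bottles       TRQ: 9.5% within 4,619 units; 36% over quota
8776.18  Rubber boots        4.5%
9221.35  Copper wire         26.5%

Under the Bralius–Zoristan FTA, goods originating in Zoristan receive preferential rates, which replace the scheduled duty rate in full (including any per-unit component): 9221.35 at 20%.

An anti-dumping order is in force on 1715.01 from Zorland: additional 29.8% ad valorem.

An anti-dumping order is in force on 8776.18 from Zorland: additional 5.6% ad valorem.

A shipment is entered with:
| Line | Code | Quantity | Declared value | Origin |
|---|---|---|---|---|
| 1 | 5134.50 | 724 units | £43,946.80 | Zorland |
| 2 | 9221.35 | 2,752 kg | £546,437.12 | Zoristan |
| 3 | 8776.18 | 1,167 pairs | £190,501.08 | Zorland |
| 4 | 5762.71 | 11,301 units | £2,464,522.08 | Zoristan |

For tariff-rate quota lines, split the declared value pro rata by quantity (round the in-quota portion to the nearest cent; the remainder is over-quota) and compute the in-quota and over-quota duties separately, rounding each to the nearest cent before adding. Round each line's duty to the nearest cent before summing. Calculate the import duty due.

Line 1 (5134.50, Zorland, 724 units, £43,946.80):
Base rate for 5134.50 is £5.59/unit.
Duty = 724 × £5.59 = £4,047.16.
Line 2 (9221.35, Zoristan, 2,752 kg, £546,437.12):
Base rate for 9221.35 is 26.5%.
Origin Zoristan qualifies under the Bralius–Zoristan agreement and 9221.35 is covered: preferential rate 20% applies instead.
Duty = £546,437.12 × 20% = £109,287.42.
Line 3 (8776.18, Zorland, 1,167 pairs, £190,501.08):
Base rate for 8776.18 is 4.5%.
Additional duty on 8776.18 from Zorland: +5.6%. Applied ad valorem rate: 4.5% + 5.6% = 10.1%.
Duty = £190,501.08 × 10.1% = £19,240.61.
Line 4 (5762.71, Zoristan, 11,301 units, £2,464,522.08):
Code 5762.71 is under a tariff-rate quota (threshold 4,619 units). In-quota: 4,619 units at 9.5%; over-quota: 6,682 units at 36%.
Pro-rata value split: in-quota = £2,464,522.08 × 4,619/11,301 = £1,007,311.52; over-quota = £2,464,522.08 − £1,007,311.52 = £1,457,210.56.
In-quota duty = £1,007,311.52 × 9.5% = £95,694.59. Over-quota duty = £1,457,210.56 × 36% = £524,595.80.
Line duty = £95,694.59 + £524,595.80 = £620,290.39.
Total = £4,047.16 + £109,287.42 + £19,240.61 + £620,290.39 = £752,865.58.

£752,865.58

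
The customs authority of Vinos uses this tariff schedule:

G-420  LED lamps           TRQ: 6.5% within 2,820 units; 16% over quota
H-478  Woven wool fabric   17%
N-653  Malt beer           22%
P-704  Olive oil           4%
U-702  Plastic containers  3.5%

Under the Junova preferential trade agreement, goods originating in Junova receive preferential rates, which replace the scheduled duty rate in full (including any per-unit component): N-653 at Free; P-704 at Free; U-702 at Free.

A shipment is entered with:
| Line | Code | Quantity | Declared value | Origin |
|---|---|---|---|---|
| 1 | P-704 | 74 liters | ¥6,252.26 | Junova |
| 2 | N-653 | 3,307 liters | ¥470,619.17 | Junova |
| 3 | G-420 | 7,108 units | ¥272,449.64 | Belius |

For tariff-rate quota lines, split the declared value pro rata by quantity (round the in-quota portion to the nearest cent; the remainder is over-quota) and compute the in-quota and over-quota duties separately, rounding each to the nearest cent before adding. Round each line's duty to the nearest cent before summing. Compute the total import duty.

¥33,323.34

Line 1 (P-704, Junova, 74 liters, ¥6,252.26):
Base rate for P-704 is 4%.
Origin Junova qualifies under the Vinos–Junova agreement and P-704 is covered: preferential rate Free applies instead.
Duty = ¥6,252.26 × 0% = ¥0.00.
Line 2 (N-653, Junova, 3,307 liters, ¥470,619.17):
Base rate for N-653 is 22%.
Origin Junova qualifies under the Vinos–Junova agreement and N-653 is covered: preferential rate Free applies instead.
Duty = ¥470,619.17 × 0% = ¥0.00.
Line 3 (G-420, Belius, 7,108 units, ¥272,449.64):
Code G-420 is under a tariff-rate quota (threshold 2,820 units). In-quota: 2,820 units at 6.5%; over-quota: 4,288 units at 16%.
Pro-rata value split: in-quota = ¥272,449.64 × 2,820/7,108 = ¥108,090.60; over-quota = ¥272,449.64 − ¥108,090.60 = ¥164,359.04.
In-quota duty = ¥108,090.60 × 6.5% = ¥7,025.89. Over-quota duty = ¥164,359.04 × 16% = ¥26,297.45.
Line duty = ¥7,025.89 + ¥26,297.45 = ¥33,323.34.
Total = ¥0.00 + ¥0.00 + ¥33,323.34 = ¥33,323.34.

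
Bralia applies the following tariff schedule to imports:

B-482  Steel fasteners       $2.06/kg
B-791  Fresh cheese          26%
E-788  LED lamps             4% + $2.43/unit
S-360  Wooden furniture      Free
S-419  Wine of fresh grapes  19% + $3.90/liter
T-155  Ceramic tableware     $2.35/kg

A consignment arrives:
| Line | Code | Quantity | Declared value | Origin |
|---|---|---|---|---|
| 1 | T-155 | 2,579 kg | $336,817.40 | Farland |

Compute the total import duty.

Line 1 (T-155, Farland, 2,579 kg, $336,817.40):
Base rate for T-155 is $2.35/kg.
Duty = 2,579 × $2.35 = $6,060.65.

$6,060.65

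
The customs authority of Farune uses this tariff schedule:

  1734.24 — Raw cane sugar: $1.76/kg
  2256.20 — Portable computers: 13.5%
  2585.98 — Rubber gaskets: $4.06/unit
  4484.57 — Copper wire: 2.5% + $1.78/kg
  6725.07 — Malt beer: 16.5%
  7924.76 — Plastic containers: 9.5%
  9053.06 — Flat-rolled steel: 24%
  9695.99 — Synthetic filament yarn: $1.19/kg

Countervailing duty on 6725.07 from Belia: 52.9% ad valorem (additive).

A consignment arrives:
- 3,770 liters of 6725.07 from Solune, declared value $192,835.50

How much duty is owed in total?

Line 1 (6725.07, Solune, 3,770 liters, $192,835.50):
Base rate for 6725.07 is 16.5%.
The additional-duty order on 6725.07 targets Belia, not Solune; it does not apply.
Duty = $192,835.50 × 16.5% = $31,817.86.

$31,817.86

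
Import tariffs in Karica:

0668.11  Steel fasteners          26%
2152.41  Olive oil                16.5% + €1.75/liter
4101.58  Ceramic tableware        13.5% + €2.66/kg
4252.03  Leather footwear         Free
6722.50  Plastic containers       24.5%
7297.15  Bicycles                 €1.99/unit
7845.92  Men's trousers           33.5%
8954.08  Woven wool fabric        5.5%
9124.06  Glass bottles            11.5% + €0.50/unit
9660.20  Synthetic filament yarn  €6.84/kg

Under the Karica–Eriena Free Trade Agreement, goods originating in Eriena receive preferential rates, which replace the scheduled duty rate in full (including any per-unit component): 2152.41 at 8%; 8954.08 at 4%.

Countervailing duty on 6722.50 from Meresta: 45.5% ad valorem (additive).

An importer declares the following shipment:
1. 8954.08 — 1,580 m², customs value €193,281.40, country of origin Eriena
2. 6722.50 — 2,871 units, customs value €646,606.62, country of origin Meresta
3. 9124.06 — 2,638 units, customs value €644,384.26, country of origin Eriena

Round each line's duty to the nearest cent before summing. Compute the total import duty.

Line 1 (8954.08, Eriena, 1,580 m², €193,281.40):
Base rate for 8954.08 is 5.5%.
Origin Eriena qualifies under the Karica–Eriena agreement and 8954.08 is covered: preferential rate 4% applies instead.
Duty = €193,281.40 × 4% = €7,731.26.
Line 2 (6722.50, Meresta, 2,871 units, €646,606.62):
Base rate for 6722.50 is 24.5%.
Additional duty on 6722.50 from Meresta: +45.5%. Applied ad valorem rate: 24.5% + 45.5% = 70%.
Duty = €646,606.62 × 70% = €452,624.63.
Line 3 (9124.06, Eriena, 2,638 units, €644,384.26):
Base rate for 9124.06 is 11.5% + €0.50/unit.
Origin Eriena is the FTA partner but 9124.06 is not on the preference list; base rate stands.
Duty = €644,384.26 × 11.5% + 2,638 × €0.50 = €75,423.19.
Total = €7,731.26 + €452,624.63 + €75,423.19 = €535,779.08.

€535,779.08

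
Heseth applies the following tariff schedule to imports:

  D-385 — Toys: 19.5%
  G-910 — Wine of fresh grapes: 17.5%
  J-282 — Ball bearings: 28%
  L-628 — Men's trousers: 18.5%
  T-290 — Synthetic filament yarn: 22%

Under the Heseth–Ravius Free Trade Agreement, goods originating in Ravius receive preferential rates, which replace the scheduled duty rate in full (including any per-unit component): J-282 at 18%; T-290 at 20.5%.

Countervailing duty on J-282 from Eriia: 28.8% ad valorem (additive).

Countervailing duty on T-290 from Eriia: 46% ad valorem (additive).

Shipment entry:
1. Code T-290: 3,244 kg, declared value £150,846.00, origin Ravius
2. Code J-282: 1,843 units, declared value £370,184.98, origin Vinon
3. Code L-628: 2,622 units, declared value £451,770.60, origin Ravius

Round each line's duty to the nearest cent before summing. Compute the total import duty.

£218,152.78

Line 1 (T-290, Ravius, 3,244 kg, £150,846.00):
Base rate for T-290 is 22%.
Origin Ravius qualifies under the Heseth–Ravius agreement and T-290 is covered: preferential rate 20.5% applies instead.
The additional-duty order on T-290 targets Eriia, not Ravius; it does not apply.
Duty = £150,846.00 × 20.5% = £30,923.43.
Line 2 (J-282, Vinon, 1,843 units, £370,184.98):
Base rate for J-282 is 28%.
J-282 has an FTA preferential rate, but origin Vinon is not Ravius; base rate stands.
The additional-duty order on J-282 targets Eriia, not Vinon; it does not apply.
Duty = £370,184.98 × 28% = £103,651.79.
Line 3 (L-628, Ravius, 2,622 units, £451,770.60):
Base rate for L-628 is 18.5%.
Origin Ravius is the FTA partner but L-628 is not on the preference list; base rate stands.
Duty = £451,770.60 × 18.5% = £83,577.56.
Total = £30,923.43 + £103,651.79 + £83,577.56 = £218,152.78.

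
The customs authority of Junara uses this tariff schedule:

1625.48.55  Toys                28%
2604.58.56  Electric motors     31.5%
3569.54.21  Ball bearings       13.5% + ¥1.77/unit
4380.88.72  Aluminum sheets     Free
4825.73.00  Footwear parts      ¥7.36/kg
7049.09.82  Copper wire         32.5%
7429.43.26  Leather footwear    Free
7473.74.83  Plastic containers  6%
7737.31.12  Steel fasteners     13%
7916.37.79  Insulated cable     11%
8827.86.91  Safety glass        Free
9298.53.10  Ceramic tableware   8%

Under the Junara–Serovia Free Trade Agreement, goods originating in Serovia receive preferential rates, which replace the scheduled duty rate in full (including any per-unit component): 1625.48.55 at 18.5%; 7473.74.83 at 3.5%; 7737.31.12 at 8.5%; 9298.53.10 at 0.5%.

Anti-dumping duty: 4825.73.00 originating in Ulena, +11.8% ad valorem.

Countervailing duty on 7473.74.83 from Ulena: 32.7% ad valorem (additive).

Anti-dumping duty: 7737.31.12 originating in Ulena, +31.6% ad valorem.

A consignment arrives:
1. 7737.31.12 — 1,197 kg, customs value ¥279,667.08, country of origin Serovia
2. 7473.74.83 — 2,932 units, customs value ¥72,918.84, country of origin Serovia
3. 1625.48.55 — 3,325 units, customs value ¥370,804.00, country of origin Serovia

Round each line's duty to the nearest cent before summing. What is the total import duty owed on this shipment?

¥94,922.60

Line 1 (7737.31.12, Serovia, 1,197 kg, ¥279,667.08):
Base rate for 7737.31.12 is 13%.
Origin Serovia qualifies under the Junara–Serovia agreement and 7737.31.12 is covered: preferential rate 8.5% applies instead.
The additional-duty order on 7737.31.12 targets Ulena, not Serovia; it does not apply.
Duty = ¥279,667.08 × 8.5% = ¥23,771.70.
Line 2 (7473.74.83, Serovia, 2,932 units, ¥72,918.84):
Base rate for 7473.74.83 is 6%.
Origin Serovia qualifies under the Junara–Serovia agreement and 7473.74.83 is covered: preferential rate 3.5% applies instead.
The additional-duty order on 7473.74.83 targets Ulena, not Serovia; it does not apply.
Duty = ¥72,918.84 × 3.5% = ¥2,552.16.
Line 3 (1625.48.55, Serovia, 3,325 units, ¥370,804.00):
Base rate for 1625.48.55 is 28%.
Origin Serovia qualifies under the Junara–Serovia agreement and 1625.48.55 is covered: preferential rate 18.5% applies instead.
Duty = ¥370,804.00 × 18.5% = ¥68,598.74.
Total = ¥23,771.70 + ¥2,552.16 + ¥68,598.74 = ¥94,922.60.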